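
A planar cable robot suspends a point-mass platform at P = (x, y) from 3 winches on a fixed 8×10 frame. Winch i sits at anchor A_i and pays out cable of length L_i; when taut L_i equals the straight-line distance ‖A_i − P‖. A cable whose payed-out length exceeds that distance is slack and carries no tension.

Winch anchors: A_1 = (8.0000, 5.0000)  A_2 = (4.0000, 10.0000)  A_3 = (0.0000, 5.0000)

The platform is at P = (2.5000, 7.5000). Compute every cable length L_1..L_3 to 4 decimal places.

L_1: Δ = A_1−P = (5.5000, -2.5000) → ‖Δ‖ = √36.5000 = 6.0415
L_2: Δ = A_2−P = (1.5000, 2.5000) → ‖Δ‖ = √8.5000 = 2.9155
L_3: Δ = A_3−P = (-2.5000, -2.5000) → ‖Δ‖ = √12.5000 = 3.5355

(6.0415, 2.9155, 3.5355)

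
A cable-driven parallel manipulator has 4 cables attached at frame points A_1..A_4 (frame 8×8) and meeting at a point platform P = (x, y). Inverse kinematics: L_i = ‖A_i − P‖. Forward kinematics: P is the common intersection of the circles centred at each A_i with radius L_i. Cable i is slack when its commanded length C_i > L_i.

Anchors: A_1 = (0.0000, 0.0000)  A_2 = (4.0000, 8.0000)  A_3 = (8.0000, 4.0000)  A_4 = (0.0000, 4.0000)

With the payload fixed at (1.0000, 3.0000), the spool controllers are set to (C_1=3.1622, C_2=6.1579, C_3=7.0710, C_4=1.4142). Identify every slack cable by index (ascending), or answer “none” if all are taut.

2

i=1: geometric 3.1623 vs commanded 3.1622 ⇒ taut
i=2: geometric 5.8310 vs commanded 6.1579 ⇒ slack
i=3: geometric 7.0711 vs commanded 7.0710 ⇒ taut
i=4: geometric 1.4142 vs commanded 1.4142 ⇒ taut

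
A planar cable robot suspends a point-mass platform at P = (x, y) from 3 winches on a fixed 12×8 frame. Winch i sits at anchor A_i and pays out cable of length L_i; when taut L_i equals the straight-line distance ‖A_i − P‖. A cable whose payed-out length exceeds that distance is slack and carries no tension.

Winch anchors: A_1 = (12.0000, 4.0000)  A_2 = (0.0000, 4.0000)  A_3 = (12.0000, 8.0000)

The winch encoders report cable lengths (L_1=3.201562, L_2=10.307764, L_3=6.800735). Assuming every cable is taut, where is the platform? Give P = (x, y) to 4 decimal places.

(10.0000, 1.5000)

expand ‖A_i−P‖²=L_i² and subtract eq 1 (c_i ≔ ‖A_i‖²−L_i²)
c_1 = 144.0000+16.0000−10.2500 = 149.7500
eq1−eq2 → [24.0000  0.0000]·P = 240.0000
eq1−eq3 → [0.0000  -8.0000]·P = -12.0000
2×2 solve → P = (10.0000, 1.5000)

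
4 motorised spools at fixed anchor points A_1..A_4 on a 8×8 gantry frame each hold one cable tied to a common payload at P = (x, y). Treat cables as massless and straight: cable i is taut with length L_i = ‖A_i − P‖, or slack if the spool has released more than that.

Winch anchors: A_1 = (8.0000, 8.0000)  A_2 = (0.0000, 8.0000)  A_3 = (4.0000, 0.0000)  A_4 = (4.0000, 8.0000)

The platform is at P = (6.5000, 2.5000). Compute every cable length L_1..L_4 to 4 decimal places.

(5.7009, 8.5147, 3.5355, 6.0415)

L_1: Δ = A_1−P = (1.5000, 5.5000) → ‖Δ‖ = √32.5000 = 5.7009
L_2: Δ = A_2−P = (-6.5000, 5.5000) → ‖Δ‖ = √72.5000 = 8.5147
L_3: Δ = A_3−P = (-2.5000, -2.5000) → ‖Δ‖ = √12.5000 = 3.5355
L_4: Δ = A_4−P = (-2.5000, 5.5000) → ‖Δ‖ = √36.5000 = 6.0415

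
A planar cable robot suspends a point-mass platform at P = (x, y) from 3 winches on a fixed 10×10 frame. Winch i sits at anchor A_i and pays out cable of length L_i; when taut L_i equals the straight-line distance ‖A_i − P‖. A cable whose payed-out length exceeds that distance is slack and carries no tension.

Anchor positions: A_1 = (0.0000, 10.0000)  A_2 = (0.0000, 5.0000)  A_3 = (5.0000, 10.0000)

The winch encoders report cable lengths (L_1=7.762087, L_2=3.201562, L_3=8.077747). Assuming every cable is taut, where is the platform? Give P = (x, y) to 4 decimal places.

circle eqns → linear via eq_j − eq_1; set k_j = A_j·A_j − L_j²
k_1 = 0.0000+100.0000−60.2500 = 39.7500
0.0000·x + 10.0000·y = k_1−k_2 = 25.0000
-10.0000·x + 0.0000·y = k_1−k_3 = -20.0000
solve first two rows → x=2.0000, y=2.5000

(2.0000, 2.5000)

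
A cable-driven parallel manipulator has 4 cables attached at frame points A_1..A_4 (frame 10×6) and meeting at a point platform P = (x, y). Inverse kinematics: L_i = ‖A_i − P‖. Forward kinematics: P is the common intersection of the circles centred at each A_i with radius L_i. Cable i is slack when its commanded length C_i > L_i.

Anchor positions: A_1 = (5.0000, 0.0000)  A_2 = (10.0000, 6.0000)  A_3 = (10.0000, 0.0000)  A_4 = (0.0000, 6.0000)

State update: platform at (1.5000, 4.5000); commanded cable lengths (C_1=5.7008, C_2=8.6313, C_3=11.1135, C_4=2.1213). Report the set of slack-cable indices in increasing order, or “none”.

cable 1: L_1 = ‖A_1−P‖ = 5.7009;  C_1 = 5.7008 → taut
cable 2: L_2 = ‖A_2−P‖ = 8.6313;  C_2 = 8.6313 → taut
cable 3: L_3 = ‖A_3−P‖ = 9.6177;  C_3 = 11.1135 → slack
cable 4: L_4 = ‖A_4−P‖ = 2.1213;  C_4 = 2.1213 → taut

3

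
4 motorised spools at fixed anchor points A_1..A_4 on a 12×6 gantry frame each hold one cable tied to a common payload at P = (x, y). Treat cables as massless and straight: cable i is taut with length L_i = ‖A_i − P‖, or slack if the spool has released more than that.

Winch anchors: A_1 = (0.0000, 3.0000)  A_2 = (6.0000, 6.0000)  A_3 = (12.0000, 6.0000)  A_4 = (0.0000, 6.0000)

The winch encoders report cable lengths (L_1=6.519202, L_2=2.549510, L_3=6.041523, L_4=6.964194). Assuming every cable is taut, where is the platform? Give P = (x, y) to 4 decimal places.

(6.5000, 3.5000)

expand ‖A_i−P‖²=L_i² and subtract eq 1 (q_i ≔ ‖A_i‖²−L_i²)
q_1 = 0.0000+9.0000−42.5000 = -33.5000
eq1−eq2 → [-12.0000  -6.0000]·P = -99.0000
eq1−eq3 → [-24.0000  -6.0000]·P = -177.0000
eq1−eq4 → [0.0000  -6.0000]·P = -21.0000
2×2 solve → P = (6.5000, 3.5000)
check cable 4: ‖A_4−P‖² = 48.5000 ≈ L_4² = 48.5000 ✓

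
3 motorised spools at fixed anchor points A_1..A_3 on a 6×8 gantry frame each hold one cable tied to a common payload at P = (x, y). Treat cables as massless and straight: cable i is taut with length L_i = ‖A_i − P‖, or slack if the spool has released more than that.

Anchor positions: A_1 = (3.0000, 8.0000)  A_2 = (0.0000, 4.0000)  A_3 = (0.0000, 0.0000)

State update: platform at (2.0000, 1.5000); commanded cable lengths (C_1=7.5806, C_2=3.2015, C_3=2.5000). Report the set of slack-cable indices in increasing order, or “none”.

cable 1: √((1.0000)²+(6.5000)²)=6.5765, C_1=7.5806: slack
cable 2: √((-2.0000)²+(2.5000)²)=3.2016, C_2=3.2015: taut
cable 3: √((-2.0000)²+(-1.5000)²)=2.5000, C_3=2.5000: taut

1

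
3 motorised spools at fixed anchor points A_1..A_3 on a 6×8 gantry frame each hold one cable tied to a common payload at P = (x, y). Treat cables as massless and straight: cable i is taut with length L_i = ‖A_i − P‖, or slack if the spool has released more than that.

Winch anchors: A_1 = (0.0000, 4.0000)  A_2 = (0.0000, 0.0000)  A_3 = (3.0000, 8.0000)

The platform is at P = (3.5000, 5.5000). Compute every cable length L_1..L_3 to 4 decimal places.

L_1 = √((0.0000−3.5000)² + (4.0000−5.5000)²) = 3.8079
L_2 = √((0.0000−3.5000)² + (0.0000−5.5000)²) = 6.5192
L_3 = √((3.0000−3.5000)² + (8.0000−5.5000)²) = 2.5495

(3.8079, 6.5192, 2.5495)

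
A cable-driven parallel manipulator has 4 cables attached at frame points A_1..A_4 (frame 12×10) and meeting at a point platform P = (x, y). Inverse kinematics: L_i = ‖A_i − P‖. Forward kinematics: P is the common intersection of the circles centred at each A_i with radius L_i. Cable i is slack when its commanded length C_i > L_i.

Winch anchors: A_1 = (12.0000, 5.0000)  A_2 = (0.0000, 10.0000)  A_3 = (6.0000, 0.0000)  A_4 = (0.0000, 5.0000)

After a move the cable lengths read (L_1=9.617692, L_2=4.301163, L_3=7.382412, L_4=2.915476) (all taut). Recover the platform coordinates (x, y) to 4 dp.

circle eqns → linear via eq_j − eq_1; set q_j = A_j·A_j − L_j²
q_1 = 144.0000+25.0000−92.5000 = 76.5000
24.0000·x − 10.0000·y = q_1−q_2 = -5.0000
12.0000·x + 10.0000·y = q_1−q_3 = 95.0000
24.0000·x + 0.0000·y = q_1−q_4 = 60.0000
solve first two rows → x=2.5000, y=6.5000
check cable 4: ‖A_4−P‖² = 8.5000 ≈ L_4² = 8.5000 ✓

(2.5000, 6.5000)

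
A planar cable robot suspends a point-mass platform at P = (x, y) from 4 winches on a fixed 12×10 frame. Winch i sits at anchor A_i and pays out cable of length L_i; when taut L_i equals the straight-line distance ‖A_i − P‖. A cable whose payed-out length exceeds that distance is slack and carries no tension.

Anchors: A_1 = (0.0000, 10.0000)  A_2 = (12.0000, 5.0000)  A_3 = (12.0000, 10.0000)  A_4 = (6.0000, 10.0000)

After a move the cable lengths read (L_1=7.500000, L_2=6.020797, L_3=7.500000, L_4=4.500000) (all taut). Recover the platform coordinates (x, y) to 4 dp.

(6.0000, 5.5000)

expand ‖A_i−P‖²=L_i² and subtract eq 1 (k_i ≔ ‖A_i‖²−L_i²)
k_1 = 0.0000+100.0000−56.2500 = 43.7500
eq1−eq2 → [-24.0000  10.0000]·P = -89.0000
eq1−eq3 → [-24.0000  0.0000]·P = -144.0000
eq1−eq4 → [-12.0000  0.0000]·P = -72.0000
2×2 solve → P = (6.0000, 5.5000)
check cable 4: ‖A_4−P‖² = 20.2500 ≈ L_4² = 20.2500 ✓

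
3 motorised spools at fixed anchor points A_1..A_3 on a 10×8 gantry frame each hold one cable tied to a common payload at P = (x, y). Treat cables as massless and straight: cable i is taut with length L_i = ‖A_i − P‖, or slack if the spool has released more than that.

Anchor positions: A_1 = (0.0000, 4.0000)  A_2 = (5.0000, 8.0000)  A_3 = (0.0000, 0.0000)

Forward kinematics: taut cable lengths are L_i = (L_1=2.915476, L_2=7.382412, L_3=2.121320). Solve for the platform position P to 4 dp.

circle eqns → linear via eq_j − eq_1; set c_j = A_j·A_j − L_j²
c_1 = 0.0000+16.0000−8.5000 = 7.5000
-10.0000·x − 8.0000·y = c_1−c_2 = -27.0000
0.0000·x + 8.0000·y = c_1−c_3 = 12.0000
solve first two rows → x=1.5000, y=1.5000

(1.5000, 1.5000)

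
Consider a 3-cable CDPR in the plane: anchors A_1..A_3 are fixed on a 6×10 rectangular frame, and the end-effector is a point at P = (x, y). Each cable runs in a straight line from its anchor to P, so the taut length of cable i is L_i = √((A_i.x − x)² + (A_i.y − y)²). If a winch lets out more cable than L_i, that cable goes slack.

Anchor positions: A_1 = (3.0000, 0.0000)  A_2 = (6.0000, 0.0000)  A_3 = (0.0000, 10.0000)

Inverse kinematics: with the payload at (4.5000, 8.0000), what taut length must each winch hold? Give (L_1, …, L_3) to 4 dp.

(8.1394, 8.1394, 4.9244)

L_1 = √((3.0000−4.5000)² + (0.0000−8.0000)²) = 8.1394
L_2 = √((6.0000−4.5000)² + (0.0000−8.0000)²) = 8.1394
L_3 = √((0.0000−4.5000)² + (10.0000−8.0000)²) = 4.9244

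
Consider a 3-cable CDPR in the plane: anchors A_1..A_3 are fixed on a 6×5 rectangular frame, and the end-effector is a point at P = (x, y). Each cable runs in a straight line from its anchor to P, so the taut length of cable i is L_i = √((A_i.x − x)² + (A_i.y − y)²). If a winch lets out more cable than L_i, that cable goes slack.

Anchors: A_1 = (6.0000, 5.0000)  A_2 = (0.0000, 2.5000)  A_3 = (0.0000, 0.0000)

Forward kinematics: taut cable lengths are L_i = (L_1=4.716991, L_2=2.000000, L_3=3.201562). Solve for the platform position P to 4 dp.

circle eqns → linear via eq_j − eq_1; set k_j = A_j·A_j − L_j²
k_1 = 36.0000+25.0000−22.2500 = 38.7500
12.0000·x + 5.0000·y = k_1−k_2 = 36.5000
12.0000·x + 10.0000·y = k_1−k_3 = 49.0000
solve first two rows → x=2.0000, y=2.5000

(2.0000, 2.5000)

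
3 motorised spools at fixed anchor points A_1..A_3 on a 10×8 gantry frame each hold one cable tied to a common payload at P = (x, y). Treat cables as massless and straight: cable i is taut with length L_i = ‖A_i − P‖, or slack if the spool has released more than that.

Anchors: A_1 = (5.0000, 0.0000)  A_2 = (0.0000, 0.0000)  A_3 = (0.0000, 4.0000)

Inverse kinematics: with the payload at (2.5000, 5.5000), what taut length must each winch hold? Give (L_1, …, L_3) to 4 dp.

cable 1: Δx=2.5000, Δy=-5.5000; L_1 = √(Δx²+Δy²) = 6.0415
cable 2: Δx=-2.5000, Δy=-5.5000; L_2 = √(Δx²+Δy²) = 6.0415
cable 3: Δx=-2.5000, Δy=-1.5000; L_3 = √(Δx²+Δy²) = 2.9155

(6.0415, 6.0415, 2.9155)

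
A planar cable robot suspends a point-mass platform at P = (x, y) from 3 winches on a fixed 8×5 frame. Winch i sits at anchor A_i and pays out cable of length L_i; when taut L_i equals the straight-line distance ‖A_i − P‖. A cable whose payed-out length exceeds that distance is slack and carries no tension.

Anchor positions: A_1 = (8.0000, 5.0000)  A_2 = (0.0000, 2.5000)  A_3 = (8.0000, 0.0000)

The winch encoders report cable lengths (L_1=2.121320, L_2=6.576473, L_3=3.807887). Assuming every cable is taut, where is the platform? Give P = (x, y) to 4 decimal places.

circle eqns → linear via eq_j − eq_1; set k_j = A_j·A_j − L_j²
k_1 = 64.0000+25.0000−4.5000 = 84.5000
16.0000·x + 5.0000·y = k_1−k_2 = 121.5000
0.0000·x + 10.0000·y = k_1−k_3 = 35.0000
solve first two rows → x=6.5000, y=3.5000

(6.5000, 3.5000)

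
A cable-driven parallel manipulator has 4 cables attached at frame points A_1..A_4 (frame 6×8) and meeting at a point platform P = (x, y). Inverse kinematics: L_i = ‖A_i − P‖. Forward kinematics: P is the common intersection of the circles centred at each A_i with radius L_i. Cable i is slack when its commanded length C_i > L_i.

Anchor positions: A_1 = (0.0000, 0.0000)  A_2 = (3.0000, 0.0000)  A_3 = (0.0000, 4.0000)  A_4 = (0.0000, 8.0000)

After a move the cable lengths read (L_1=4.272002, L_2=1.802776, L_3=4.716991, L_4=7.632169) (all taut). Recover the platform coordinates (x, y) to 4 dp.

(4.0000, 1.5000)

each cable: (A_i−P)·(A_i−P) = L_i²; let c_i = ‖A_i‖²−L_i²
c_1 = 0.0000+0.0000−18.2500 = -18.2500
row 1: -6.0000x + 0.0000y = -24.0000  (c_2=5.7500)
row 2: 0.0000x − 8.0000y = -12.0000  (c_3=-6.2500)
row 3: 0.0000x − 16.0000y = -24.0000  (c_4=5.7500)
Cramer on rows 1–2 → x = 4.0000, y = 1.5000
check cable 4: ‖A_4−P‖² = 58.2500 ≈ L_4² = 58.2500 ✓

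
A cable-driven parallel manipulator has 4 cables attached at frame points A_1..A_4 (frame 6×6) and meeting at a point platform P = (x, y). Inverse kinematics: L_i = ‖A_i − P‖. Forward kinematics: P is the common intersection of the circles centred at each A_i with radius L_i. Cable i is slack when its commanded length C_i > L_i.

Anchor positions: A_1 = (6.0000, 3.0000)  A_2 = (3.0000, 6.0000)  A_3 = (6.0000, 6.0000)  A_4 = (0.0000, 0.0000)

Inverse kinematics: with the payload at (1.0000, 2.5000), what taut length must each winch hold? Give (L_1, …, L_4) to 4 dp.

L_1: Δ = A_1−P = (5.0000, 0.5000) → ‖Δ‖ = √25.2500 = 5.0249
L_2: Δ = A_2−P = (2.0000, 3.5000) → ‖Δ‖ = √16.2500 = 4.0311
L_3: Δ = A_3−P = (5.0000, 3.5000) → ‖Δ‖ = √37.2500 = 6.1033
L_4: Δ = A_4−P = (-1.0000, -2.5000) → ‖Δ‖ = √7.2500 = 2.6926

(5.0249, 4.0311, 6.1033, 2.6926)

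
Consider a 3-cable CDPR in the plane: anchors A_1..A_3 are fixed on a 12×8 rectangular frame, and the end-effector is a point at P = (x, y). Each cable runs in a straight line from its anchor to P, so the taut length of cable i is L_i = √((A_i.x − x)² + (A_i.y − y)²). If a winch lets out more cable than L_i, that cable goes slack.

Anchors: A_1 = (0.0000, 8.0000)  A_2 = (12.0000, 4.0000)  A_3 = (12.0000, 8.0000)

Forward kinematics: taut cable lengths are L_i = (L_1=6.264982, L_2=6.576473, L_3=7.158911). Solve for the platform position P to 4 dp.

each cable: (A_i−P)·(A_i−P) = L_i²; let c_i = ‖A_i‖²−L_i²
c_1 = 0.0000+64.0000−39.2500 = 24.7500
row 1: -24.0000x + 8.0000y = -92.0000  (c_2=116.7500)
row 2: -24.0000x + 0.0000y = -132.0000  (c_3=156.7500)
Cramer on rows 1–2 → x = 5.5000, y = 5.0000

(5.5000, 5.0000)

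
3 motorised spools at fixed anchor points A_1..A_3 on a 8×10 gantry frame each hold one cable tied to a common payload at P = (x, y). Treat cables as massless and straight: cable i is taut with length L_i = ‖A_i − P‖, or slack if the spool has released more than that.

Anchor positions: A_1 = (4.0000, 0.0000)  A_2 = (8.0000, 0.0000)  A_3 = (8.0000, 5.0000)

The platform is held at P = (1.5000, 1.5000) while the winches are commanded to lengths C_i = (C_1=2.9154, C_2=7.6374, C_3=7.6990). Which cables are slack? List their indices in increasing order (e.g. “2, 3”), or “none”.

2, 3

cable 1: √((2.5000)²+(-1.5000)²)=2.9155, C_1=2.9154: taut
cable 2: √((6.5000)²+(-1.5000)²)=6.6708, C_2=7.6374: slack
cable 3: √((6.5000)²+(3.5000)²)=7.3824, C_3=7.6990: slack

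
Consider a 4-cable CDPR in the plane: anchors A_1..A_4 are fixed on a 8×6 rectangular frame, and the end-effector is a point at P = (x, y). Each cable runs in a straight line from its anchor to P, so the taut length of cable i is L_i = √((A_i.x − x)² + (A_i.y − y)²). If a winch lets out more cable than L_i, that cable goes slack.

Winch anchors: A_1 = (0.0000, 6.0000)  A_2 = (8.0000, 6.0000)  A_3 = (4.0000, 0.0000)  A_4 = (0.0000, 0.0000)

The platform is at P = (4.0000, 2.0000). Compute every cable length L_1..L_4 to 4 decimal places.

(5.6569, 5.6569, 2.0000, 4.4721)

L_1: Δ = A_1−P = (-4.0000, 4.0000) → ‖Δ‖ = √32.0000 = 5.6569
L_2: Δ = A_2−P = (4.0000, 4.0000) → ‖Δ‖ = √32.0000 = 5.6569
L_3: Δ = A_3−P = (0.0000, -2.0000) → ‖Δ‖ = √4.0000 = 2.0000
L_4: Δ = A_4−P = (-4.0000, -2.0000) → ‖Δ‖ = √20.0000 = 4.4721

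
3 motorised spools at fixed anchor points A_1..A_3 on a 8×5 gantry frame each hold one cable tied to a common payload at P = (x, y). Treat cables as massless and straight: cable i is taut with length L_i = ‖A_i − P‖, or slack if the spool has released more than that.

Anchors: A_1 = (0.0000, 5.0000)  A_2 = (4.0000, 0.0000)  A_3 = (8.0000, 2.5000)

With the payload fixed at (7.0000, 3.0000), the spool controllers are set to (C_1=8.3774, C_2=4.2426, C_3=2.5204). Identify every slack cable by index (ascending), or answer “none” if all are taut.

cable 1: L_1 = ‖A_1−P‖ = 7.2801;  C_1 = 8.3774 → slack
cable 2: L_2 = ‖A_2−P‖ = 4.2426;  C_2 = 4.2426 → taut
cable 3: L_3 = ‖A_3−P‖ = 1.1180;  C_3 = 2.5204 → slack

1, 3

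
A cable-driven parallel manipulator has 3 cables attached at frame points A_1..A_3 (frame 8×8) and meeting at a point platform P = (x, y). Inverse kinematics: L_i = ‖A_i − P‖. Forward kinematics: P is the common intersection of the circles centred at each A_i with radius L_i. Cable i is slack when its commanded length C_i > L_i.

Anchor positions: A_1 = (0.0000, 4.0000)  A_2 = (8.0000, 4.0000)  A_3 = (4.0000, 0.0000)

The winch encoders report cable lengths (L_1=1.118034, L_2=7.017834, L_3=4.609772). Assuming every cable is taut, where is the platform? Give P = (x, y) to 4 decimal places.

each cable: (A_i−P)·(A_i−P) = L_i²; let k_i = ‖A_i‖²−L_i²
k_1 = 0.0000+16.0000−1.2500 = 14.7500
row 1: -16.0000x + 0.0000y = -16.0000  (k_2=30.7500)
row 2: -8.0000x + 8.0000y = 20.0000  (k_3=-5.2500)
Cramer on rows 1–2 → x = 1.0000, y = 3.5000

(1.0000, 3.5000)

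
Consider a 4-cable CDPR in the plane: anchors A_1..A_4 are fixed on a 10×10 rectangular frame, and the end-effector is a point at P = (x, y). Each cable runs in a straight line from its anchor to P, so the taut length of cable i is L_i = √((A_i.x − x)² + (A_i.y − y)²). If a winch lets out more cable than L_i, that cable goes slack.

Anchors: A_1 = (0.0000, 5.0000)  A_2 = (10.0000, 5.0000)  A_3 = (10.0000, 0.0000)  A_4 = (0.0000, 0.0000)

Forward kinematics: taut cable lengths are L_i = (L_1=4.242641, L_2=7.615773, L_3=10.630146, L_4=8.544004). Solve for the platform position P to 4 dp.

each cable: (A_i−P)·(A_i−P) = L_i²; let k_i = ‖A_i‖²−L_i²
k_1 = 0.0000+25.0000−18.0000 = 7.0000
row 1: -20.0000x + 0.0000y = -60.0000  (k_2=67.0000)
row 2: -20.0000x + 10.0000y = 20.0000  (k_3=-13.0000)
row 3: 0.0000x + 10.0000y = 80.0000  (k_4=-73.0000)
Cramer on rows 1–2 → x = 3.0000, y = 8.0000
check cable 4: ‖A_4−P‖² = 73.0000 ≈ L_4² = 73.0000 ✓

(3.0000, 8.0000)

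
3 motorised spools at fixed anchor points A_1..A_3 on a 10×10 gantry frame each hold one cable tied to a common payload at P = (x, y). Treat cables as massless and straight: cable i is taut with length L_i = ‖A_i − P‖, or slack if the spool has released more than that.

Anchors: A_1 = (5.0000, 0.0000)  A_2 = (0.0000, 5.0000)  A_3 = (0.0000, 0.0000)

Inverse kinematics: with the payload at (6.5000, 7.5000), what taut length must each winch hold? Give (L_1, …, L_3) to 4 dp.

(7.6485, 6.9642, 9.9247)

L_1: Δ = A_1−P = (-1.5000, -7.5000) → ‖Δ‖ = √58.5000 = 7.6485
L_2: Δ = A_2−P = (-6.5000, -2.5000) → ‖Δ‖ = √48.5000 = 6.9642
L_3: Δ = A_3−P = (-6.5000, -7.5000) → ‖Δ‖ = √98.5000 = 9.9247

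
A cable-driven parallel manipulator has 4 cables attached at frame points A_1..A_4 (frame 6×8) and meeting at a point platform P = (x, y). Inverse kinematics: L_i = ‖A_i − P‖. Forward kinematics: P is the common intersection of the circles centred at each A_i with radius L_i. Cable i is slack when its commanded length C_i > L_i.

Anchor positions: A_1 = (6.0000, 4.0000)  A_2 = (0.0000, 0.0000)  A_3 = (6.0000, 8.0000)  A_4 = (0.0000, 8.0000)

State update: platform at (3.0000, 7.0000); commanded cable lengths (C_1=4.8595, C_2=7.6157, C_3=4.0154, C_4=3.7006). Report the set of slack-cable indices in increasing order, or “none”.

1, 3, 4

cable 1: L_1 = ‖A_1−P‖ = 4.2426;  C_1 = 4.8595 → slack
cable 2: L_2 = ‖A_2−P‖ = 7.6158;  C_2 = 7.6157 → taut
cable 3: L_3 = ‖A_3−P‖ = 3.1623;  C_3 = 4.0154 → slack
cable 4: L_4 = ‖A_4−P‖ = 3.1623;  C_4 = 3.7006 → slack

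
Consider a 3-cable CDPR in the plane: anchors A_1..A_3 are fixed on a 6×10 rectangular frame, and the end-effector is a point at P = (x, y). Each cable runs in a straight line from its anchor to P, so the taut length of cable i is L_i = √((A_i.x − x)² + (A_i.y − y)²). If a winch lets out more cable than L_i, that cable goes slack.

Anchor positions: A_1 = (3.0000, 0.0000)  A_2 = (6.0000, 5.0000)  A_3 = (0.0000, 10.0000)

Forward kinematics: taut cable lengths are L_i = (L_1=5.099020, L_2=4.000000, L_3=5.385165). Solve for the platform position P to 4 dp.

(2.0000, 5.0000)

each cable: (A_i−P)·(A_i−P) = L_i²; let c_i = ‖A_i‖²−L_i²
c_1 = 9.0000+0.0000−26.0000 = -17.0000
row 1: -6.0000x − 10.0000y = -62.0000  (c_2=45.0000)
row 2: 6.0000x − 20.0000y = -88.0000  (c_3=71.0000)
Cramer on rows 1–2 → x = 2.0000, y = 5.0000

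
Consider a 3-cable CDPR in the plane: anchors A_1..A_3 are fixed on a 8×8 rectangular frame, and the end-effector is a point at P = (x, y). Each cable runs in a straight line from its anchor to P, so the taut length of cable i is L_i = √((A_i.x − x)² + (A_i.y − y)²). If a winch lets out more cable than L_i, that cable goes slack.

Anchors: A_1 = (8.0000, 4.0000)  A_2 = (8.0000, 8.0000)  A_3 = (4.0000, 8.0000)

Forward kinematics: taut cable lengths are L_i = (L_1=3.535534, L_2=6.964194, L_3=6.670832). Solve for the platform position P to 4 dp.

(5.5000, 1.5000)

each cable: (A_i−P)·(A_i−P) = L_i²; let k_i = ‖A_i‖²−L_i²
k_1 = 64.0000+16.0000−12.5000 = 67.5000
row 1: 0.0000x − 8.0000y = -12.0000  (k_2=79.5000)
row 2: 8.0000x − 8.0000y = 32.0000  (k_3=35.5000)
Cramer on rows 1–2 → x = 5.5000, y = 1.5000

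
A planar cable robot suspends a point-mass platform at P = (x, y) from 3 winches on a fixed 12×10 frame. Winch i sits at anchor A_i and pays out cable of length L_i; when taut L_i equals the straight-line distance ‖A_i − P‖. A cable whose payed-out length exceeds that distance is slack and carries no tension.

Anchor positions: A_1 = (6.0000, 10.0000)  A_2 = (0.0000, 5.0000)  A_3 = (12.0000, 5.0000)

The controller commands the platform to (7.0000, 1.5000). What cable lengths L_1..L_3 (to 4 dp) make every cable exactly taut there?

cable 1: Δx=-1.0000, Δy=8.5000; L_1 = √(Δx²+Δy²) = 8.5586
cable 2: Δx=-7.0000, Δy=3.5000; L_2 = √(Δx²+Δy²) = 7.8262
cable 3: Δx=5.0000, Δy=3.5000; L_3 = √(Δx²+Δy²) = 6.1033

(8.5586, 7.8262, 6.1033)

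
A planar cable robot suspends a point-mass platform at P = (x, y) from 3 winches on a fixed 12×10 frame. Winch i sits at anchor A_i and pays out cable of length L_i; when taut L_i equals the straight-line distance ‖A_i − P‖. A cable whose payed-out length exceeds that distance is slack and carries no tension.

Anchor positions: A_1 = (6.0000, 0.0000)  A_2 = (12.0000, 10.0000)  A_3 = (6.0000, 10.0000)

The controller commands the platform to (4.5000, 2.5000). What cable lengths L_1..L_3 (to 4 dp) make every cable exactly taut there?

(2.9155, 10.6066, 7.6485)

L_1 = √((6.0000−4.5000)² + (0.0000−2.5000)²) = 2.9155
L_2 = √((12.0000−4.5000)² + (10.0000−2.5000)²) = 10.6066
L_3 = √((6.0000−4.5000)² + (10.0000−2.5000)²) = 7.6485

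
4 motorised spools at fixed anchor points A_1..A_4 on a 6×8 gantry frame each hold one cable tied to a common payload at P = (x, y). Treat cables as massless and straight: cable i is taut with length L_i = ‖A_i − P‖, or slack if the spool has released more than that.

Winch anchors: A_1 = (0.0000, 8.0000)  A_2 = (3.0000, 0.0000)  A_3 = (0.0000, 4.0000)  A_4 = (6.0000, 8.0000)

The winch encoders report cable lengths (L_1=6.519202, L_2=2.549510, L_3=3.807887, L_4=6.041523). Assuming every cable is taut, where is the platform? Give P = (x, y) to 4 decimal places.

circle eqns → linear via eq_j − eq_1; set q_j = A_j·A_j − L_j²
q_1 = 0.0000+64.0000−42.5000 = 21.5000
-6.0000·x + 16.0000·y = q_1−q_2 = 19.0000
0.0000·x + 8.0000·y = q_1−q_3 = 20.0000
-12.0000·x + 0.0000·y = q_1−q_4 = -42.0000
solve first two rows → x=3.5000, y=2.5000
check cable 4: ‖A_4−P‖² = 36.5000 ≈ L_4² = 36.5000 ✓

(3.5000, 2.5000)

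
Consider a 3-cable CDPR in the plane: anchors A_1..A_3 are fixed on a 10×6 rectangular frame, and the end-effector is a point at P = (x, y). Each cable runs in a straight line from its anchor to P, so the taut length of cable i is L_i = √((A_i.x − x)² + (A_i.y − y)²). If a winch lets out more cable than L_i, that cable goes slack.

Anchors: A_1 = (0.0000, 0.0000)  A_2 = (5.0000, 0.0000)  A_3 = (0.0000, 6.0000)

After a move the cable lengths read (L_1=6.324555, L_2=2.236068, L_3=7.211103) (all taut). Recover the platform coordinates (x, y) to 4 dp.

(6.0000, 2.0000)

expand ‖A_i−P‖²=L_i² and subtract eq 1 (k_i ≔ ‖A_i‖²−L_i²)
k_1 = 0.0000+0.0000−40.0000 = -40.0000
eq1−eq2 → [-10.0000  0.0000]·P = -60.0000
eq1−eq3 → [0.0000  -12.0000]·P = -24.0000
2×2 solve → P = (6.0000, 2.0000)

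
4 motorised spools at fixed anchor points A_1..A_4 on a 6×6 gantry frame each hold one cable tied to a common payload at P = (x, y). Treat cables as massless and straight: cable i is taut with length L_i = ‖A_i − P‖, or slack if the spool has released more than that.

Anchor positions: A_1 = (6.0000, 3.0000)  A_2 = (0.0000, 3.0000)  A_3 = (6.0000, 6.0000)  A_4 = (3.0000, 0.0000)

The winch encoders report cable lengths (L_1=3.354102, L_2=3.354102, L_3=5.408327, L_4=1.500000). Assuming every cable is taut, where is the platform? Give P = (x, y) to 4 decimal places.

each cable: (A_i−P)·(A_i−P) = L_i²; let k_i = ‖A_i‖²−L_i²
k_1 = 36.0000+9.0000−11.2500 = 33.7500
row 1: 12.0000x + 0.0000y = 36.0000  (k_2=-2.2500)
row 2: 0.0000x − 6.0000y = -9.0000  (k_3=42.7500)
row 3: 6.0000x + 6.0000y = 27.0000  (k_4=6.7500)
Cramer on rows 1–2 → x = 3.0000, y = 1.5000
check cable 4: ‖A_4−P‖² = 2.2500 ≈ L_4² = 2.2500 ✓

(3.0000, 1.5000)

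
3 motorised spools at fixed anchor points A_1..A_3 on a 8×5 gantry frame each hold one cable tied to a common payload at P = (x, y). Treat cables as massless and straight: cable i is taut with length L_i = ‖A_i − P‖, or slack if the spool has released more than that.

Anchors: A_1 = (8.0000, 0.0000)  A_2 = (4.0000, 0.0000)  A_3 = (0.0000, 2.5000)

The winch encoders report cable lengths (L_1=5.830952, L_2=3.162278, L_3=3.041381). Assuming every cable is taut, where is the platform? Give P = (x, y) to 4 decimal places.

each cable: (A_i−P)·(A_i−P) = L_i²; let k_i = ‖A_i‖²−L_i²
k_1 = 64.0000+0.0000−34.0000 = 30.0000
row 1: 8.0000x + 0.0000y = 24.0000  (k_2=6.0000)
row 2: 16.0000x − 5.0000y = 33.0000  (k_3=-3.0000)
Cramer on rows 1–2 → x = 3.0000, y = 3.0000

(3.0000, 3.0000)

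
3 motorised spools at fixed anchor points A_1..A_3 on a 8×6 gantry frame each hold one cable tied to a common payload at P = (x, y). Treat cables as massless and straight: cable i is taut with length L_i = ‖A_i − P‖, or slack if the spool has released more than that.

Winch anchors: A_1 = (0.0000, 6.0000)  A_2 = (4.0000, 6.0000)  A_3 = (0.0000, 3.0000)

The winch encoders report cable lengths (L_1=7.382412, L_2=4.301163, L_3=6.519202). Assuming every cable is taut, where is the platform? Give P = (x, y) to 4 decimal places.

(6.5000, 2.5000)

each cable: (A_i−P)·(A_i−P) = L_i²; let k_i = ‖A_i‖²−L_i²
k_1 = 0.0000+36.0000−54.5000 = -18.5000
row 1: -8.0000x + 0.0000y = -52.0000  (k_2=33.5000)
row 2: 0.0000x + 6.0000y = 15.0000  (k_3=-33.5000)
Cramer on rows 1–2 → x = 6.5000, y = 2.5000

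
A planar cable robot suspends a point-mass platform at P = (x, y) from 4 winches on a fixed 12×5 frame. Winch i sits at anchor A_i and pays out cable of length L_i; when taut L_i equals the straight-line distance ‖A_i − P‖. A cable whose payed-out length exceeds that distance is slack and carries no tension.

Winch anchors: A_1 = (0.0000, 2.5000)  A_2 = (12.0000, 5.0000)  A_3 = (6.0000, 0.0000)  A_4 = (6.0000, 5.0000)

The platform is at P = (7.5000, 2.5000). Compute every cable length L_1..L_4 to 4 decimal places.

L_1: Δ = A_1−P = (-7.5000, 0.0000) → ‖Δ‖ = √56.2500 = 7.5000
L_2: Δ = A_2−P = (4.5000, 2.5000) → ‖Δ‖ = √26.5000 = 5.1478
L_3: Δ = A_3−P = (-1.5000, -2.5000) → ‖Δ‖ = √8.5000 = 2.9155
L_4: Δ = A_4−P = (-1.5000, 2.5000) → ‖Δ‖ = √8.5000 = 2.9155

(7.5000, 5.1478, 2.9155, 2.9155)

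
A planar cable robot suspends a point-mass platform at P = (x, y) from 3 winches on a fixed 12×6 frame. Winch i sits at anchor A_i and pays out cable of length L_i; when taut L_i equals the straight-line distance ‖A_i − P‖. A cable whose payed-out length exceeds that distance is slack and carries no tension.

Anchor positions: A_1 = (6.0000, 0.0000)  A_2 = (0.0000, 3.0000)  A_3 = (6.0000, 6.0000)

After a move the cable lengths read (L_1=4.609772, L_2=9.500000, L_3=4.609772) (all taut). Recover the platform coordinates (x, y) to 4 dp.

(9.5000, 3.0000)

circle eqns → linear via eq_j − eq_1; set k_j = A_j·A_j − L_j²
k_1 = 36.0000+0.0000−21.2500 = 14.7500
12.0000·x − 6.0000·y = k_1−k_2 = 96.0000
0.0000·x − 12.0000·y = k_1−k_3 = -36.0000
solve first two rows → x=9.5000, y=3.0000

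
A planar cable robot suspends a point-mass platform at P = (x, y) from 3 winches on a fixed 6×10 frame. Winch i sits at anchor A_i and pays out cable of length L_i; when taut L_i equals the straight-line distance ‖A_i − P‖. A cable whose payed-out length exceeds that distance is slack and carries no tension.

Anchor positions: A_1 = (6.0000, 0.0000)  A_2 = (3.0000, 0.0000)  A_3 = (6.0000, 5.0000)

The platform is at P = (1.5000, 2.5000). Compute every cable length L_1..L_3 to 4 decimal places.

cable 1: Δx=4.5000, Δy=-2.5000; L_1 = √(Δx²+Δy²) = 5.1478
cable 2: Δx=1.5000, Δy=-2.5000; L_2 = √(Δx²+Δy²) = 2.9155
cable 3: Δx=4.5000, Δy=2.5000; L_3 = √(Δx²+Δy²) = 5.1478

(5.1478, 2.9155, 5.1478)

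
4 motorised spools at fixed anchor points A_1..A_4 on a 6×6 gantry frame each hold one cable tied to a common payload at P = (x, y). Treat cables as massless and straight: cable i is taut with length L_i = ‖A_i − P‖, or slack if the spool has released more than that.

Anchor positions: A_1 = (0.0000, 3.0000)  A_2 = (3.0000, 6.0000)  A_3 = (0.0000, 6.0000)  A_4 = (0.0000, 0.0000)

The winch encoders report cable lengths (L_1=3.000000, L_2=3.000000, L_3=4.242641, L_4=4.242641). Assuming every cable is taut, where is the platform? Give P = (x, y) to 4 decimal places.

circle eqns → linear via eq_j − eq_1; set c_j = A_j·A_j − L_j²
c_1 = 0.0000+9.0000−9.0000 = 0.0000
-6.0000·x − 6.0000·y = c_1−c_2 = -36.0000
0.0000·x − 6.0000·y = c_1−c_3 = -18.0000
0.0000·x + 6.0000·y = c_1−c_4 = 18.0000
solve first two rows → x=3.0000, y=3.0000
check cable 4: ‖A_4−P‖² = 18.0000 ≈ L_4² = 18.0000 ✓

(3.0000, 3.0000)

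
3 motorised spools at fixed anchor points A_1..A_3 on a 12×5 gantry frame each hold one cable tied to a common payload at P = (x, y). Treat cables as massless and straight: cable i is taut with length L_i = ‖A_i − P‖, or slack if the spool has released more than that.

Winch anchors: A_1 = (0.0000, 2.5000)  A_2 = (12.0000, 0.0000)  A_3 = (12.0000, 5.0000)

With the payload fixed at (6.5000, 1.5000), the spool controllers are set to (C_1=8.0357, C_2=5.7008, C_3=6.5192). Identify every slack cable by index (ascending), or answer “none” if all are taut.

i=1: geometric 6.5765 vs commanded 8.0357 ⇒ slack
i=2: geometric 5.7009 vs commanded 5.7008 ⇒ taut
i=3: geometric 6.5192 vs commanded 6.5192 ⇒ taut

1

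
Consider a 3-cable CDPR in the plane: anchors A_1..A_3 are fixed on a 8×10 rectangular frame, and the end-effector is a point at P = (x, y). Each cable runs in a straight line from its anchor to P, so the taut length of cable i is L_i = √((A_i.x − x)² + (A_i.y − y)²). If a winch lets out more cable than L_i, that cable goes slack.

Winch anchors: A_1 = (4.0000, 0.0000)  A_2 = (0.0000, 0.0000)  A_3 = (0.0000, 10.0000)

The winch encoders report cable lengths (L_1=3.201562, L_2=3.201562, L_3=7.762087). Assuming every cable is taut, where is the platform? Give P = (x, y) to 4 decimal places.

each cable: (A_i−P)·(A_i−P) = L_i²; let k_i = ‖A_i‖²−L_i²
k_1 = 16.0000+0.0000−10.2500 = 5.7500
row 1: 8.0000x + 0.0000y = 16.0000  (k_2=-10.2500)
row 2: 8.0000x − 20.0000y = -34.0000  (k_3=39.7500)
Cramer on rows 1–2 → x = 2.0000, y = 2.5000

(2.0000, 2.5000)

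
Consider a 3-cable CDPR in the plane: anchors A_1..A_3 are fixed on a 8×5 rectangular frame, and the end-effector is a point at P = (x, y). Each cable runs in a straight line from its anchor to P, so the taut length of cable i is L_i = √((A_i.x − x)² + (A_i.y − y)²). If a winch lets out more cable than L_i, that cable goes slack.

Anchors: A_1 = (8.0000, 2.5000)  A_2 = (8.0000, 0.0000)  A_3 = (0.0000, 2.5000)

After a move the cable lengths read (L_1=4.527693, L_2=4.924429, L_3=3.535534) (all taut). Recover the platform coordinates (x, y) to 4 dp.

circle eqns → linear via eq_j − eq_1; set q_j = A_j·A_j − L_j²
q_1 = 64.0000+6.2500−20.5000 = 49.7500
0.0000·x + 5.0000·y = q_1−q_2 = 10.0000
16.0000·x + 0.0000·y = q_1−q_3 = 56.0000
solve first two rows → x=3.5000, y=2.0000

(3.5000, 2.0000)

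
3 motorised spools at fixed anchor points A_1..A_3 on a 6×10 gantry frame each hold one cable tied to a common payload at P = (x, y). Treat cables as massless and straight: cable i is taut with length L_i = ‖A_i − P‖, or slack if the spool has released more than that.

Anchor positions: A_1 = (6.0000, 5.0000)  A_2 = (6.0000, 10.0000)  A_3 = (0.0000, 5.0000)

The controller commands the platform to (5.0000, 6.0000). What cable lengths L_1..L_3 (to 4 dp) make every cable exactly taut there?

L_1: Δ = A_1−P = (1.0000, -1.0000) → ‖Δ‖ = √2.0000 = 1.4142
L_2: Δ = A_2−P = (1.0000, 4.0000) → ‖Δ‖ = √17.0000 = 4.1231
L_3: Δ = A_3−P = (-5.0000, -1.0000) → ‖Δ‖ = √26.0000 = 5.0990

(1.4142, 4.1231, 5.0990)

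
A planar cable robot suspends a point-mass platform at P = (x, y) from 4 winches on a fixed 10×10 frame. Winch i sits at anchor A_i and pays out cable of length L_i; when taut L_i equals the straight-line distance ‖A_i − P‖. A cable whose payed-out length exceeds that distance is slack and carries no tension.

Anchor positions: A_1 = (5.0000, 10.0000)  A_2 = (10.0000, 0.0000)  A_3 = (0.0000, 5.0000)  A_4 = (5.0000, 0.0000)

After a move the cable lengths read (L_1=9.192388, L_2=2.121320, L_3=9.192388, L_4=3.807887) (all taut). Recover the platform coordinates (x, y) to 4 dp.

(8.5000, 1.5000)

circle eqns → linear via eq_j − eq_1; set q_j = A_j·A_j − L_j²
q_1 = 25.0000+100.0000−84.5000 = 40.5000
-10.0000·x + 20.0000·y = q_1−q_2 = -55.0000
10.0000·x + 10.0000·y = q_1−q_3 = 100.0000
0.0000·x + 20.0000·y = q_1−q_4 = 30.0000
solve first two rows → x=8.5000, y=1.5000
check cable 4: ‖A_4−P‖² = 14.5000 ≈ L_4² = 14.5000 ✓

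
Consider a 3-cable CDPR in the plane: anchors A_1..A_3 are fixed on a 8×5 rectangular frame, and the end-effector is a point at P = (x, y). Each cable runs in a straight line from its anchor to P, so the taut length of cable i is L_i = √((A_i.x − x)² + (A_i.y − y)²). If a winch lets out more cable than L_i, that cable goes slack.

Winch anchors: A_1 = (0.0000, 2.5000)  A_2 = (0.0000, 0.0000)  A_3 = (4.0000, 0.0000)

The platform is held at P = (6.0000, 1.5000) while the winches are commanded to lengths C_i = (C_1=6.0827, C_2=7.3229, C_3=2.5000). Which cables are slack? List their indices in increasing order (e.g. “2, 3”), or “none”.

2

cable 1: √((-6.0000)²+(1.0000)²)=6.0828, C_1=6.0827: taut
cable 2: √((-6.0000)²+(-1.5000)²)=6.1847, C_2=7.3229: slack
cable 3: √((-2.0000)²+(-1.5000)²)=2.5000, C_3=2.5000: taut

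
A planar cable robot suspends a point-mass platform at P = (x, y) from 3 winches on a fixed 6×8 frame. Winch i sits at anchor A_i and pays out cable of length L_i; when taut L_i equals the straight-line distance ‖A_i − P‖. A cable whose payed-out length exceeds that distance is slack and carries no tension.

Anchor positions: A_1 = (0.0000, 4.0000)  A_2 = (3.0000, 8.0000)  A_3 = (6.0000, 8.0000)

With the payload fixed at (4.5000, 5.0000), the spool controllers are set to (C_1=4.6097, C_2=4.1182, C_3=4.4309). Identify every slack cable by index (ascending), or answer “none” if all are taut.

2, 3

cable 1: L_1 = ‖A_1−P‖ = 4.6098;  C_1 = 4.6097 → taut
cable 2: L_2 = ‖A_2−P‖ = 3.3541;  C_2 = 4.1182 → slack
cable 3: L_3 = ‖A_3−P‖ = 3.3541;  C_3 = 4.4309 → slack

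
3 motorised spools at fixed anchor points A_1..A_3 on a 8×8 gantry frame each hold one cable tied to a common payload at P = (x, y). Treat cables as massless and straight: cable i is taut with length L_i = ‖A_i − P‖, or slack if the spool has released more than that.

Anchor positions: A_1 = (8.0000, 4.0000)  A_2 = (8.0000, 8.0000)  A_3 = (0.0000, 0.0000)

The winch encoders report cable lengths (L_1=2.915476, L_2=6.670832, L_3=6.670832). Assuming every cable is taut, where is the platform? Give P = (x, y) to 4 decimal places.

(6.5000, 1.5000)

circle eqns → linear via eq_j − eq_1; set k_j = A_j·A_j − L_j²
k_1 = 64.0000+16.0000−8.5000 = 71.5000
0.0000·x − 8.0000·y = k_1−k_2 = -12.0000
16.0000·x + 8.0000·y = k_1−k_3 = 116.0000
solve first two rows → x=6.5000, y=1.5000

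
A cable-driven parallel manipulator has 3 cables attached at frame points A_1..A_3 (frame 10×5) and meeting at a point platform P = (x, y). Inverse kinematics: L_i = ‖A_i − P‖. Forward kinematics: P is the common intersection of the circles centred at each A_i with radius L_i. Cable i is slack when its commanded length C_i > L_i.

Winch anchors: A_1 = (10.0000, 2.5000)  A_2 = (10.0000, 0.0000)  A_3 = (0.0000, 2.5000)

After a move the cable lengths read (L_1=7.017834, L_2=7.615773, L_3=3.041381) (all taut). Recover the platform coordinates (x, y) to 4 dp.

(3.0000, 3.0000)

expand ‖A_i−P‖²=L_i² and subtract eq 1 (q_i ≔ ‖A_i‖²−L_i²)
q_1 = 100.0000+6.2500−49.2500 = 57.0000
eq1−eq2 → [0.0000  5.0000]·P = 15.0000
eq1−eq3 → [20.0000  0.0000]·P = 60.0000
2×2 solve → P = (3.0000, 3.0000)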